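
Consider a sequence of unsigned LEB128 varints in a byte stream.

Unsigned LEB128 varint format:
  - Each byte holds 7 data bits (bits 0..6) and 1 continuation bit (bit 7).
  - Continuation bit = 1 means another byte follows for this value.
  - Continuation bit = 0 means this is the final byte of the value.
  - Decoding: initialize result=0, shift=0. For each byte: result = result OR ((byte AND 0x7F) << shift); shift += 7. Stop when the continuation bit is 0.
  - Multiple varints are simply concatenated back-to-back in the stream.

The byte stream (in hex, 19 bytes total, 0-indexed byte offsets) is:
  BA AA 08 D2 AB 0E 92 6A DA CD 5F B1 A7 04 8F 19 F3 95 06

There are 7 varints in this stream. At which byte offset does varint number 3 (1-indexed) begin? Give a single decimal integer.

  byte[0]=0xBA cont=1 payload=0x3A=58: acc |= 58<<0 -> acc=58 shift=7
  byte[1]=0xAA cont=1 payload=0x2A=42: acc |= 42<<7 -> acc=5434 shift=14
  byte[2]=0x08 cont=0 payload=0x08=8: acc |= 8<<14 -> acc=136506 shift=21 [end]
Varint 1: bytes[0:3] = BA AA 08 -> value 136506 (3 byte(s))
  byte[3]=0xD2 cont=1 payload=0x52=82: acc |= 82<<0 -> acc=82 shift=7
  byte[4]=0xAB cont=1 payload=0x2B=43: acc |= 43<<7 -> acc=5586 shift=14
  byte[5]=0x0E cont=0 payload=0x0E=14: acc |= 14<<14 -> acc=234962 shift=21 [end]
Varint 2: bytes[3:6] = D2 AB 0E -> value 234962 (3 byte(s))
  byte[6]=0x92 cont=1 payload=0x12=18: acc |= 18<<0 -> acc=18 shift=7
  byte[7]=0x6A cont=0 payload=0x6A=106: acc |= 106<<7 -> acc=13586 shift=14 [end]
Varint 3: bytes[6:8] = 92 6A -> value 13586 (2 byte(s))
  byte[8]=0xDA cont=1 payload=0x5A=90: acc |= 90<<0 -> acc=90 shift=7
  byte[9]=0xCD cont=1 payload=0x4D=77: acc |= 77<<7 -> acc=9946 shift=14
  byte[10]=0x5F cont=0 payload=0x5F=95: acc |= 95<<14 -> acc=1566426 shift=21 [end]
Varint 4: bytes[8:11] = DA CD 5F -> value 1566426 (3 byte(s))
  byte[11]=0xB1 cont=1 payload=0x31=49: acc |= 49<<0 -> acc=49 shift=7
  byte[12]=0xA7 cont=1 payload=0x27=39: acc |= 39<<7 -> acc=5041 shift=14
  byte[13]=0x04 cont=0 payload=0x04=4: acc |= 4<<14 -> acc=70577 shift=21 [end]
Varint 5: bytes[11:14] = B1 A7 04 -> value 70577 (3 byte(s))
  byte[14]=0x8F cont=1 payload=0x0F=15: acc |= 15<<0 -> acc=15 shift=7
  byte[15]=0x19 cont=0 payload=0x19=25: acc |= 25<<7 -> acc=3215 shift=14 [end]
Varint 6: bytes[14:16] = 8F 19 -> value 3215 (2 byte(s))
  byte[16]=0xF3 cont=1 payload=0x73=115: acc |= 115<<0 -> acc=115 shift=7
  byte[17]=0x95 cont=1 payload=0x15=21: acc |= 21<<7 -> acc=2803 shift=14
  byte[18]=0x06 cont=0 payload=0x06=6: acc |= 6<<14 -> acc=101107 shift=21 [end]
Varint 7: bytes[16:19] = F3 95 06 -> value 101107 (3 byte(s))

Answer: 6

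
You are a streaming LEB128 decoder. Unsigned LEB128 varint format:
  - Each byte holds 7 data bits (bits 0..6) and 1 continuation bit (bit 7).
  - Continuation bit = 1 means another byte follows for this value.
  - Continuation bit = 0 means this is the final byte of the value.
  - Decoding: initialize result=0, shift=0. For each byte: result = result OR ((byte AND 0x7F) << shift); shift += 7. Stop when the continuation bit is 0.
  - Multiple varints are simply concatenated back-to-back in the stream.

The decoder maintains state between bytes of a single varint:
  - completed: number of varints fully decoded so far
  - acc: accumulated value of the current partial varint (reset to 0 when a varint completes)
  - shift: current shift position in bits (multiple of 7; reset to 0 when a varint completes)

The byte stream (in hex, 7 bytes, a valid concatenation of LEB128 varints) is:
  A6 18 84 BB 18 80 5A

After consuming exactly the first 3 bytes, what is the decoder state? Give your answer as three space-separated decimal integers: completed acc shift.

byte[0]=0xA6 cont=1 payload=0x26: acc |= 38<<0 -> completed=0 acc=38 shift=7
byte[1]=0x18 cont=0 payload=0x18: varint #1 complete (value=3110); reset -> completed=1 acc=0 shift=0
byte[2]=0x84 cont=1 payload=0x04: acc |= 4<<0 -> completed=1 acc=4 shift=7

Answer: 1 4 7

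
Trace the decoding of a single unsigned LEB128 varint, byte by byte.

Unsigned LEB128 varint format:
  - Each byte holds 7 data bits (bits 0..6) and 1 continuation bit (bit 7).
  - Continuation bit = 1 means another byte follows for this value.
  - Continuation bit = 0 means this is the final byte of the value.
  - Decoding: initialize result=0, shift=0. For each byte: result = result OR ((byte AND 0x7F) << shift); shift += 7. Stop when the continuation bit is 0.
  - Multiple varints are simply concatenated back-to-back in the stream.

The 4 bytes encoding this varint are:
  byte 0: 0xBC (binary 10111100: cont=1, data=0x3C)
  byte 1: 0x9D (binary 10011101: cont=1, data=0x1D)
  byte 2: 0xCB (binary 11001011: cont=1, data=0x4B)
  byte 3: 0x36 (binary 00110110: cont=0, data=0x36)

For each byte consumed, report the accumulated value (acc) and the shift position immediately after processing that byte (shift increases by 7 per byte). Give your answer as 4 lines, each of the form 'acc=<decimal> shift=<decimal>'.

byte 0=0xBC: payload=0x3C=60, contrib = 60<<0 = 60; acc -> 60, shift -> 7
byte 1=0x9D: payload=0x1D=29, contrib = 29<<7 = 3712; acc -> 3772, shift -> 14
byte 2=0xCB: payload=0x4B=75, contrib = 75<<14 = 1228800; acc -> 1232572, shift -> 21
byte 3=0x36: payload=0x36=54, contrib = 54<<21 = 113246208; acc -> 114478780, shift -> 28

Answer: acc=60 shift=7
acc=3772 shift=14
acc=1232572 shift=21
acc=114478780 shift=28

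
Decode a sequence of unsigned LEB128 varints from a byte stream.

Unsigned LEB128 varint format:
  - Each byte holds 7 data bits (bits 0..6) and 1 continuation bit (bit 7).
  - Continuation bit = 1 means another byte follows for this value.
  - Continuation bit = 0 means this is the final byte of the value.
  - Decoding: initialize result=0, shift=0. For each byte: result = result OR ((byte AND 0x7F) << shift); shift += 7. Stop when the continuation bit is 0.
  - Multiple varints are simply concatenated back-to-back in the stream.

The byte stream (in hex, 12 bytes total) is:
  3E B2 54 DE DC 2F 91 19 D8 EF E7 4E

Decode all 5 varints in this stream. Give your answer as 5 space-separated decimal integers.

Answer: 62 10802 781918 3217 165279704

Derivation:
  byte[0]=0x3E cont=0 payload=0x3E=62: acc |= 62<<0 -> acc=62 shift=7 [end]
Varint 1: bytes[0:1] = 3E -> value 62 (1 byte(s))
  byte[1]=0xB2 cont=1 payload=0x32=50: acc |= 50<<0 -> acc=50 shift=7
  byte[2]=0x54 cont=0 payload=0x54=84: acc |= 84<<7 -> acc=10802 shift=14 [end]
Varint 2: bytes[1:3] = B2 54 -> value 10802 (2 byte(s))
  byte[3]=0xDE cont=1 payload=0x5E=94: acc |= 94<<0 -> acc=94 shift=7
  byte[4]=0xDC cont=1 payload=0x5C=92: acc |= 92<<7 -> acc=11870 shift=14
  byte[5]=0x2F cont=0 payload=0x2F=47: acc |= 47<<14 -> acc=781918 shift=21 [end]
Varint 3: bytes[3:6] = DE DC 2F -> value 781918 (3 byte(s))
  byte[6]=0x91 cont=1 payload=0x11=17: acc |= 17<<0 -> acc=17 shift=7
  byte[7]=0x19 cont=0 payload=0x19=25: acc |= 25<<7 -> acc=3217 shift=14 [end]
Varint 4: bytes[6:8] = 91 19 -> value 3217 (2 byte(s))
  byte[8]=0xD8 cont=1 payload=0x58=88: acc |= 88<<0 -> acc=88 shift=7
  byte[9]=0xEF cont=1 payload=0x6F=111: acc |= 111<<7 -> acc=14296 shift=14
  byte[10]=0xE7 cont=1 payload=0x67=103: acc |= 103<<14 -> acc=1701848 shift=21
  byte[11]=0x4E cont=0 payload=0x4E=78: acc |= 78<<21 -> acc=165279704 shift=28 [end]
Varint 5: bytes[8:12] = D8 EF E7 4E -> value 165279704 (4 byte(s))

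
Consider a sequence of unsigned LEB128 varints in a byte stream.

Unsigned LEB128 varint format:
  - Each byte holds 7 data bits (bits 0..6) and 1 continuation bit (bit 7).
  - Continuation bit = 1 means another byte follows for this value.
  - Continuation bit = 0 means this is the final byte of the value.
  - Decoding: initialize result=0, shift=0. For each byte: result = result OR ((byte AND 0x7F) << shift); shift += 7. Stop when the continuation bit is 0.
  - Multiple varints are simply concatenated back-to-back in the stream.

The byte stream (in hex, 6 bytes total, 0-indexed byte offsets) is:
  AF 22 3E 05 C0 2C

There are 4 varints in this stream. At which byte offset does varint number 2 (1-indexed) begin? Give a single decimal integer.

Answer: 2

Derivation:
  byte[0]=0xAF cont=1 payload=0x2F=47: acc |= 47<<0 -> acc=47 shift=7
  byte[1]=0x22 cont=0 payload=0x22=34: acc |= 34<<7 -> acc=4399 shift=14 [end]
Varint 1: bytes[0:2] = AF 22 -> value 4399 (2 byte(s))
  byte[2]=0x3E cont=0 payload=0x3E=62: acc |= 62<<0 -> acc=62 shift=7 [end]
Varint 2: bytes[2:3] = 3E -> value 62 (1 byte(s))
  byte[3]=0x05 cont=0 payload=0x05=5: acc |= 5<<0 -> acc=5 shift=7 [end]
Varint 3: bytes[3:4] = 05 -> value 5 (1 byte(s))
  byte[4]=0xC0 cont=1 payload=0x40=64: acc |= 64<<0 -> acc=64 shift=7
  byte[5]=0x2C cont=0 payload=0x2C=44: acc |= 44<<7 -> acc=5696 shift=14 [end]
Varint 4: bytes[4:6] = C0 2C -> value 5696 (2 byte(s))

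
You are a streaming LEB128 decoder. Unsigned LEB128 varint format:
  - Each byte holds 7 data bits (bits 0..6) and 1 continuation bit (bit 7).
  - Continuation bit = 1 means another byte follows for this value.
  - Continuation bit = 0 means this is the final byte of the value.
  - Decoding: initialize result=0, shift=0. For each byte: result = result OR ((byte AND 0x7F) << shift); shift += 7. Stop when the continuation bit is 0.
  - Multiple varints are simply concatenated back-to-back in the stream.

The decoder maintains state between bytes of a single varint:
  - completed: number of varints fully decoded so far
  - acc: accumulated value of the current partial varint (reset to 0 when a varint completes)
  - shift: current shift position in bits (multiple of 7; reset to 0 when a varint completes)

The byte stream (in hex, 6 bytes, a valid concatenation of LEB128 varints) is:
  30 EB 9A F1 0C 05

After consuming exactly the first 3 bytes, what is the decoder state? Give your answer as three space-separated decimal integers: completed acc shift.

byte[0]=0x30 cont=0 payload=0x30: varint #1 complete (value=48); reset -> completed=1 acc=0 shift=0
byte[1]=0xEB cont=1 payload=0x6B: acc |= 107<<0 -> completed=1 acc=107 shift=7
byte[2]=0x9A cont=1 payload=0x1A: acc |= 26<<7 -> completed=1 acc=3435 shift=14

Answer: 1 3435 14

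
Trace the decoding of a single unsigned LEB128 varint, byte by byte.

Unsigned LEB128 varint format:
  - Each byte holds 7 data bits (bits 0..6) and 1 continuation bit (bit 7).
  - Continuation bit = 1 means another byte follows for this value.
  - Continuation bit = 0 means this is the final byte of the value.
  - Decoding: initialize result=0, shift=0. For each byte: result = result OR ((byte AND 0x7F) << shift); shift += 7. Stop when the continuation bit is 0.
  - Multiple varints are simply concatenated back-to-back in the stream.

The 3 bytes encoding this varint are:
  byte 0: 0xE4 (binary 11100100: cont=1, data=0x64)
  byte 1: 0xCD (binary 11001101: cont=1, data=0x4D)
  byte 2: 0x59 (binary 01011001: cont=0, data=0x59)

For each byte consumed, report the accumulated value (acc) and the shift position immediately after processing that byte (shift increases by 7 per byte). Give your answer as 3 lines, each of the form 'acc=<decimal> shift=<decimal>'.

byte 0=0xE4: payload=0x64=100, contrib = 100<<0 = 100; acc -> 100, shift -> 7
byte 1=0xCD: payload=0x4D=77, contrib = 77<<7 = 9856; acc -> 9956, shift -> 14
byte 2=0x59: payload=0x59=89, contrib = 89<<14 = 1458176; acc -> 1468132, shift -> 21

Answer: acc=100 shift=7
acc=9956 shift=14
acc=1468132 shift=21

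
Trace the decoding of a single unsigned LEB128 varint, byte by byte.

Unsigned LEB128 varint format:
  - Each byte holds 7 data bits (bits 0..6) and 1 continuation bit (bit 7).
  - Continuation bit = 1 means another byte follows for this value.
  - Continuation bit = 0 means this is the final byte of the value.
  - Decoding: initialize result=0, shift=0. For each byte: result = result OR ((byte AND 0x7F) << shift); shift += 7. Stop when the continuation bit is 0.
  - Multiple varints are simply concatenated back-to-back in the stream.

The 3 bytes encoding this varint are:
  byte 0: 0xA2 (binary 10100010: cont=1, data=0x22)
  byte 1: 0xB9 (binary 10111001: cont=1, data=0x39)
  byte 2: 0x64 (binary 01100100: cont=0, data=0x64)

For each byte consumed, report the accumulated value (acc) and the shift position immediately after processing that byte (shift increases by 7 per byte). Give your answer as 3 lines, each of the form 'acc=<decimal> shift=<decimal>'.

Answer: acc=34 shift=7
acc=7330 shift=14
acc=1645730 shift=21

Derivation:
byte 0=0xA2: payload=0x22=34, contrib = 34<<0 = 34; acc -> 34, shift -> 7
byte 1=0xB9: payload=0x39=57, contrib = 57<<7 = 7296; acc -> 7330, shift -> 14
byte 2=0x64: payload=0x64=100, contrib = 100<<14 = 1638400; acc -> 1645730, shift -> 21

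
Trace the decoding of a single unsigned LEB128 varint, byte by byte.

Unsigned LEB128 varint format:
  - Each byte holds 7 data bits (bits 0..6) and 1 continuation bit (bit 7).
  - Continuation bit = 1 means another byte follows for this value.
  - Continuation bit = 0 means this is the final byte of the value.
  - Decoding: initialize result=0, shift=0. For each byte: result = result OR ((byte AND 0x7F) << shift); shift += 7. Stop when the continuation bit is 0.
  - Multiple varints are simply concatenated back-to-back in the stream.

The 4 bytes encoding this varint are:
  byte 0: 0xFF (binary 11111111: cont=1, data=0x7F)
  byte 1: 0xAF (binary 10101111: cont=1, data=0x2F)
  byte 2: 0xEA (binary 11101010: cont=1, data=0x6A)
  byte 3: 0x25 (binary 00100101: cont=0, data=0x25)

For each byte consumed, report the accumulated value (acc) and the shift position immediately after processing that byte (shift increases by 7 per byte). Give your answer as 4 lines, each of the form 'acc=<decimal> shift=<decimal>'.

byte 0=0xFF: payload=0x7F=127, contrib = 127<<0 = 127; acc -> 127, shift -> 7
byte 1=0xAF: payload=0x2F=47, contrib = 47<<7 = 6016; acc -> 6143, shift -> 14
byte 2=0xEA: payload=0x6A=106, contrib = 106<<14 = 1736704; acc -> 1742847, shift -> 21
byte 3=0x25: payload=0x25=37, contrib = 37<<21 = 77594624; acc -> 79337471, shift -> 28

Answer: acc=127 shift=7
acc=6143 shift=14
acc=1742847 shift=21
acc=79337471 shift=28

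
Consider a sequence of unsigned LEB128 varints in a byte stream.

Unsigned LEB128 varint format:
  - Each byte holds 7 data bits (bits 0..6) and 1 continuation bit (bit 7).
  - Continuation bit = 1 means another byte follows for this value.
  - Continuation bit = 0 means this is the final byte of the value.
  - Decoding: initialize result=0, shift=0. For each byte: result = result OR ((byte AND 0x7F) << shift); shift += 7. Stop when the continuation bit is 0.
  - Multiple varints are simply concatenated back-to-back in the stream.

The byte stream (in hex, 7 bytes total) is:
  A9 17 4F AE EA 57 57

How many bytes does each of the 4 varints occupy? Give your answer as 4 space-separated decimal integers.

  byte[0]=0xA9 cont=1 payload=0x29=41: acc |= 41<<0 -> acc=41 shift=7
  byte[1]=0x17 cont=0 payload=0x17=23: acc |= 23<<7 -> acc=2985 shift=14 [end]
Varint 1: bytes[0:2] = A9 17 -> value 2985 (2 byte(s))
  byte[2]=0x4F cont=0 payload=0x4F=79: acc |= 79<<0 -> acc=79 shift=7 [end]
Varint 2: bytes[2:3] = 4F -> value 79 (1 byte(s))
  byte[3]=0xAE cont=1 payload=0x2E=46: acc |= 46<<0 -> acc=46 shift=7
  byte[4]=0xEA cont=1 payload=0x6A=106: acc |= 106<<7 -> acc=13614 shift=14
  byte[5]=0x57 cont=0 payload=0x57=87: acc |= 87<<14 -> acc=1439022 shift=21 [end]
Varint 3: bytes[3:6] = AE EA 57 -> value 1439022 (3 byte(s))
  byte[6]=0x57 cont=0 payload=0x57=87: acc |= 87<<0 -> acc=87 shift=7 [end]
Varint 4: bytes[6:7] = 57 -> value 87 (1 byte(s))

Answer: 2 1 3 1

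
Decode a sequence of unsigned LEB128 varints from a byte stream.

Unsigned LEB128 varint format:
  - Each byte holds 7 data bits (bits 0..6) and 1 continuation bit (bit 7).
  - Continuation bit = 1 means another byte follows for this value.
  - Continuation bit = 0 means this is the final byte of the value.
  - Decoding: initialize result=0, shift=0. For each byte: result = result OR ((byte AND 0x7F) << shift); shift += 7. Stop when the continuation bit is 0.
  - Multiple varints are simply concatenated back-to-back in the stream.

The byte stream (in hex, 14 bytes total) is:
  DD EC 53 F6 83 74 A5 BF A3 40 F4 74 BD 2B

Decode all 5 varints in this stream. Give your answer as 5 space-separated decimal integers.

Answer: 1373789 1901046 134799269 14964 5565

Derivation:
  byte[0]=0xDD cont=1 payload=0x5D=93: acc |= 93<<0 -> acc=93 shift=7
  byte[1]=0xEC cont=1 payload=0x6C=108: acc |= 108<<7 -> acc=13917 shift=14
  byte[2]=0x53 cont=0 payload=0x53=83: acc |= 83<<14 -> acc=1373789 shift=21 [end]
Varint 1: bytes[0:3] = DD EC 53 -> value 1373789 (3 byte(s))
  byte[3]=0xF6 cont=1 payload=0x76=118: acc |= 118<<0 -> acc=118 shift=7
  byte[4]=0x83 cont=1 payload=0x03=3: acc |= 3<<7 -> acc=502 shift=14
  byte[5]=0x74 cont=0 payload=0x74=116: acc |= 116<<14 -> acc=1901046 shift=21 [end]
Varint 2: bytes[3:6] = F6 83 74 -> value 1901046 (3 byte(s))
  byte[6]=0xA5 cont=1 payload=0x25=37: acc |= 37<<0 -> acc=37 shift=7
  byte[7]=0xBF cont=1 payload=0x3F=63: acc |= 63<<7 -> acc=8101 shift=14
  byte[8]=0xA3 cont=1 payload=0x23=35: acc |= 35<<14 -> acc=581541 shift=21
  byte[9]=0x40 cont=0 payload=0x40=64: acc |= 64<<21 -> acc=134799269 shift=28 [end]
Varint 3: bytes[6:10] = A5 BF A3 40 -> value 134799269 (4 byte(s))
  byte[10]=0xF4 cont=1 payload=0x74=116: acc |= 116<<0 -> acc=116 shift=7
  byte[11]=0x74 cont=0 payload=0x74=116: acc |= 116<<7 -> acc=14964 shift=14 [end]
Varint 4: bytes[10:12] = F4 74 -> value 14964 (2 byte(s))
  byte[12]=0xBD cont=1 payload=0x3D=61: acc |= 61<<0 -> acc=61 shift=7
  byte[13]=0x2B cont=0 payload=0x2B=43: acc |= 43<<7 -> acc=5565 shift=14 [end]
Varint 5: bytes[12:14] = BD 2B -> value 5565 (2 byte(s))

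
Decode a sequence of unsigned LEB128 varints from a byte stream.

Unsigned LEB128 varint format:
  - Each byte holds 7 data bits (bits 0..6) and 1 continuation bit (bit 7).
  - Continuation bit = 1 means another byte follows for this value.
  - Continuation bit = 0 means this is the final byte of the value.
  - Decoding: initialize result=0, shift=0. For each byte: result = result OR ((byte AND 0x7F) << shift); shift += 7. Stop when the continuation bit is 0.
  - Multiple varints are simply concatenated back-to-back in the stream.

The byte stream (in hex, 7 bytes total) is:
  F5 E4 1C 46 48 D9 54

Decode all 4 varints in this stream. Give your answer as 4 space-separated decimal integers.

  byte[0]=0xF5 cont=1 payload=0x75=117: acc |= 117<<0 -> acc=117 shift=7
  byte[1]=0xE4 cont=1 payload=0x64=100: acc |= 100<<7 -> acc=12917 shift=14
  byte[2]=0x1C cont=0 payload=0x1C=28: acc |= 28<<14 -> acc=471669 shift=21 [end]
Varint 1: bytes[0:3] = F5 E4 1C -> value 471669 (3 byte(s))
  byte[3]=0x46 cont=0 payload=0x46=70: acc |= 70<<0 -> acc=70 shift=7 [end]
Varint 2: bytes[3:4] = 46 -> value 70 (1 byte(s))
  byte[4]=0x48 cont=0 payload=0x48=72: acc |= 72<<0 -> acc=72 shift=7 [end]
Varint 3: bytes[4:5] = 48 -> value 72 (1 byte(s))
  byte[5]=0xD9 cont=1 payload=0x59=89: acc |= 89<<0 -> acc=89 shift=7
  byte[6]=0x54 cont=0 payload=0x54=84: acc |= 84<<7 -> acc=10841 shift=14 [end]
Varint 4: bytes[5:7] = D9 54 -> value 10841 (2 byte(s))

Answer: 471669 70 72 10841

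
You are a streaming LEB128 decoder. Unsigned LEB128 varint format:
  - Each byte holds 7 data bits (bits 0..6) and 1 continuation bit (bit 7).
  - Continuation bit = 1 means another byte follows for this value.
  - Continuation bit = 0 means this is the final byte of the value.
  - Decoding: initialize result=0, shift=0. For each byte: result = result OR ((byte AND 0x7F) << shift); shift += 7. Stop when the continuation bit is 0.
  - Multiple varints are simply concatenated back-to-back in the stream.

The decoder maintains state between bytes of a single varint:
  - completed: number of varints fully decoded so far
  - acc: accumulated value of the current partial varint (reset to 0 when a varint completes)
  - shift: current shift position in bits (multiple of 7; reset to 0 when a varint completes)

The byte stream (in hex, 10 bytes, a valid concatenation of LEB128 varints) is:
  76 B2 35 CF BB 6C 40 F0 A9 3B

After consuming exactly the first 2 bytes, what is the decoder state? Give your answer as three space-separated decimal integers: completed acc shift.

Answer: 1 50 7

Derivation:
byte[0]=0x76 cont=0 payload=0x76: varint #1 complete (value=118); reset -> completed=1 acc=0 shift=0
byte[1]=0xB2 cont=1 payload=0x32: acc |= 50<<0 -> completed=1 acc=50 shift=7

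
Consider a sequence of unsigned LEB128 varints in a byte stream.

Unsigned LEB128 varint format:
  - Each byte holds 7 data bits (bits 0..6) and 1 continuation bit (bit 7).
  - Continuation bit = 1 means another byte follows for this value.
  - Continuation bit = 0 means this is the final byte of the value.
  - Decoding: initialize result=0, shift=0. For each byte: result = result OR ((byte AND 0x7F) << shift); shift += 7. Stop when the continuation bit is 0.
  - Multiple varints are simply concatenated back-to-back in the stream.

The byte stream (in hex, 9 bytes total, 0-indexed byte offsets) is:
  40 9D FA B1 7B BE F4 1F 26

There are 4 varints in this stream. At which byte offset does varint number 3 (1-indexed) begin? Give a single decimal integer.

Answer: 5

Derivation:
  byte[0]=0x40 cont=0 payload=0x40=64: acc |= 64<<0 -> acc=64 shift=7 [end]
Varint 1: bytes[0:1] = 40 -> value 64 (1 byte(s))
  byte[1]=0x9D cont=1 payload=0x1D=29: acc |= 29<<0 -> acc=29 shift=7
  byte[2]=0xFA cont=1 payload=0x7A=122: acc |= 122<<7 -> acc=15645 shift=14
  byte[3]=0xB1 cont=1 payload=0x31=49: acc |= 49<<14 -> acc=818461 shift=21
  byte[4]=0x7B cont=0 payload=0x7B=123: acc |= 123<<21 -> acc=258768157 shift=28 [end]
Varint 2: bytes[1:5] = 9D FA B1 7B -> value 258768157 (4 byte(s))
  byte[5]=0xBE cont=1 payload=0x3E=62: acc |= 62<<0 -> acc=62 shift=7
  byte[6]=0xF4 cont=1 payload=0x74=116: acc |= 116<<7 -> acc=14910 shift=14
  byte[7]=0x1F cont=0 payload=0x1F=31: acc |= 31<<14 -> acc=522814 shift=21 [end]
Varint 3: bytes[5:8] = BE F4 1F -> value 522814 (3 byte(s))
  byte[8]=0x26 cont=0 payload=0x26=38: acc |= 38<<0 -> acc=38 shift=7 [end]
Varint 4: bytes[8:9] = 26 -> value 38 (1 byte(s))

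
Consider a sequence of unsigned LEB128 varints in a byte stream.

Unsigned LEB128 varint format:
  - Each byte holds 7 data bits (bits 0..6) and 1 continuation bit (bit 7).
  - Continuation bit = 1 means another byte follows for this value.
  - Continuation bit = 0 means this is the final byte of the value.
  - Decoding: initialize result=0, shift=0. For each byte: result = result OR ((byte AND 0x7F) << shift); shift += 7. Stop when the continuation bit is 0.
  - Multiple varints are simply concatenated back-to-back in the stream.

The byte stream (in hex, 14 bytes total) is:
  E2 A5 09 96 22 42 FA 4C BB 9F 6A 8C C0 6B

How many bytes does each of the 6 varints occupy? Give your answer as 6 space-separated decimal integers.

  byte[0]=0xE2 cont=1 payload=0x62=98: acc |= 98<<0 -> acc=98 shift=7
  byte[1]=0xA5 cont=1 payload=0x25=37: acc |= 37<<7 -> acc=4834 shift=14
  byte[2]=0x09 cont=0 payload=0x09=9: acc |= 9<<14 -> acc=152290 shift=21 [end]
Varint 1: bytes[0:3] = E2 A5 09 -> value 152290 (3 byte(s))
  byte[3]=0x96 cont=1 payload=0x16=22: acc |= 22<<0 -> acc=22 shift=7
  byte[4]=0x22 cont=0 payload=0x22=34: acc |= 34<<7 -> acc=4374 shift=14 [end]
Varint 2: bytes[3:5] = 96 22 -> value 4374 (2 byte(s))
  byte[5]=0x42 cont=0 payload=0x42=66: acc |= 66<<0 -> acc=66 shift=7 [end]
Varint 3: bytes[5:6] = 42 -> value 66 (1 byte(s))
  byte[6]=0xFA cont=1 payload=0x7A=122: acc |= 122<<0 -> acc=122 shift=7
  byte[7]=0x4C cont=0 payload=0x4C=76: acc |= 76<<7 -> acc=9850 shift=14 [end]
Varint 4: bytes[6:8] = FA 4C -> value 9850 (2 byte(s))
  byte[8]=0xBB cont=1 payload=0x3B=59: acc |= 59<<0 -> acc=59 shift=7
  byte[9]=0x9F cont=1 payload=0x1F=31: acc |= 31<<7 -> acc=4027 shift=14
  byte[10]=0x6A cont=0 payload=0x6A=106: acc |= 106<<14 -> acc=1740731 shift=21 [end]
Varint 5: bytes[8:11] = BB 9F 6A -> value 1740731 (3 byte(s))
  byte[11]=0x8C cont=1 payload=0x0C=12: acc |= 12<<0 -> acc=12 shift=7
  byte[12]=0xC0 cont=1 payload=0x40=64: acc |= 64<<7 -> acc=8204 shift=14
  byte[13]=0x6B cont=0 payload=0x6B=107: acc |= 107<<14 -> acc=1761292 shift=21 [end]
Varint 6: bytes[11:14] = 8C C0 6B -> value 1761292 (3 byte(s))

Answer: 3 2 1 2 3 3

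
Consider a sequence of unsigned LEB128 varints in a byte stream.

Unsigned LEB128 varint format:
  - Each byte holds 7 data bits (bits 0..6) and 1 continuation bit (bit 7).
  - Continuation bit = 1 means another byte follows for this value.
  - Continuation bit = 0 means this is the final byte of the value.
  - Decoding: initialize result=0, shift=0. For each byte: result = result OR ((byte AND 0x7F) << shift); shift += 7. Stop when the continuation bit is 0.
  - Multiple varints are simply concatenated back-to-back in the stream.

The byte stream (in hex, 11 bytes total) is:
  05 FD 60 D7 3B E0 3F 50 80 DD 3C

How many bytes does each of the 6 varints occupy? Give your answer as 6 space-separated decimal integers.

  byte[0]=0x05 cont=0 payload=0x05=5: acc |= 5<<0 -> acc=5 shift=7 [end]
Varint 1: bytes[0:1] = 05 -> value 5 (1 byte(s))
  byte[1]=0xFD cont=1 payload=0x7D=125: acc |= 125<<0 -> acc=125 shift=7
  byte[2]=0x60 cont=0 payload=0x60=96: acc |= 96<<7 -> acc=12413 shift=14 [end]
Varint 2: bytes[1:3] = FD 60 -> value 12413 (2 byte(s))
  byte[3]=0xD7 cont=1 payload=0x57=87: acc |= 87<<0 -> acc=87 shift=7
  byte[4]=0x3B cont=0 payload=0x3B=59: acc |= 59<<7 -> acc=7639 shift=14 [end]
Varint 3: bytes[3:5] = D7 3B -> value 7639 (2 byte(s))
  byte[5]=0xE0 cont=1 payload=0x60=96: acc |= 96<<0 -> acc=96 shift=7
  byte[6]=0x3F cont=0 payload=0x3F=63: acc |= 63<<7 -> acc=8160 shift=14 [end]
Varint 4: bytes[5:7] = E0 3F -> value 8160 (2 byte(s))
  byte[7]=0x50 cont=0 payload=0x50=80: acc |= 80<<0 -> acc=80 shift=7 [end]
Varint 5: bytes[7:8] = 50 -> value 80 (1 byte(s))
  byte[8]=0x80 cont=1 payload=0x00=0: acc |= 0<<0 -> acc=0 shift=7
  byte[9]=0xDD cont=1 payload=0x5D=93: acc |= 93<<7 -> acc=11904 shift=14
  byte[10]=0x3C cont=0 payload=0x3C=60: acc |= 60<<14 -> acc=994944 shift=21 [end]
Varint 6: bytes[8:11] = 80 DD 3C -> value 994944 (3 byte(s))

Answer: 1 2 2 2 1 3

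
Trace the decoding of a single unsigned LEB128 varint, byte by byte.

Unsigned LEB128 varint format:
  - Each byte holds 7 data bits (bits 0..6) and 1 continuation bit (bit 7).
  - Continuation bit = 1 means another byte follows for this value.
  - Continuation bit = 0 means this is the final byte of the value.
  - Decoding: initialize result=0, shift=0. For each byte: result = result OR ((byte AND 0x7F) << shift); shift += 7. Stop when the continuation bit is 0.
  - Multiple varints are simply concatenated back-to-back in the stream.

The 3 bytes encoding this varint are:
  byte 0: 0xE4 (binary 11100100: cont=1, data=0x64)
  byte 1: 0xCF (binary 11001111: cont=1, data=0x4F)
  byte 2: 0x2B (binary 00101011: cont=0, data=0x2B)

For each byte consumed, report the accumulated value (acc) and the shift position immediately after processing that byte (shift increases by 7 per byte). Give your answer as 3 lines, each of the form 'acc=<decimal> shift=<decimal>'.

Answer: acc=100 shift=7
acc=10212 shift=14
acc=714724 shift=21

Derivation:
byte 0=0xE4: payload=0x64=100, contrib = 100<<0 = 100; acc -> 100, shift -> 7
byte 1=0xCF: payload=0x4F=79, contrib = 79<<7 = 10112; acc -> 10212, shift -> 14
byte 2=0x2B: payload=0x2B=43, contrib = 43<<14 = 704512; acc -> 714724, shift -> 21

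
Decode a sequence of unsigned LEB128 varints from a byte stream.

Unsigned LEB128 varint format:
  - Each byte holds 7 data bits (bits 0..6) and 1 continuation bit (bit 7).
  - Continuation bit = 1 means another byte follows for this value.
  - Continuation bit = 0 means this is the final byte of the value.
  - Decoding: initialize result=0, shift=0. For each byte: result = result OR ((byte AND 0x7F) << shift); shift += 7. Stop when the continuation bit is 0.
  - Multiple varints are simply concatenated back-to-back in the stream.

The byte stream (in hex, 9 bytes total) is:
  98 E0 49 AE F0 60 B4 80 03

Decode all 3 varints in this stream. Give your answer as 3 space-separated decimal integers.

Answer: 1208344 1587246 49204

Derivation:
  byte[0]=0x98 cont=1 payload=0x18=24: acc |= 24<<0 -> acc=24 shift=7
  byte[1]=0xE0 cont=1 payload=0x60=96: acc |= 96<<7 -> acc=12312 shift=14
  byte[2]=0x49 cont=0 payload=0x49=73: acc |= 73<<14 -> acc=1208344 shift=21 [end]
Varint 1: bytes[0:3] = 98 E0 49 -> value 1208344 (3 byte(s))
  byte[3]=0xAE cont=1 payload=0x2E=46: acc |= 46<<0 -> acc=46 shift=7
  byte[4]=0xF0 cont=1 payload=0x70=112: acc |= 112<<7 -> acc=14382 shift=14
  byte[5]=0x60 cont=0 payload=0x60=96: acc |= 96<<14 -> acc=1587246 shift=21 [end]
Varint 2: bytes[3:6] = AE F0 60 -> value 1587246 (3 byte(s))
  byte[6]=0xB4 cont=1 payload=0x34=52: acc |= 52<<0 -> acc=52 shift=7
  byte[7]=0x80 cont=1 payload=0x00=0: acc |= 0<<7 -> acc=52 shift=14
  byte[8]=0x03 cont=0 payload=0x03=3: acc |= 3<<14 -> acc=49204 shift=21 [end]
Varint 3: bytes[6:9] = B4 80 03 -> value 49204 (3 byte(s))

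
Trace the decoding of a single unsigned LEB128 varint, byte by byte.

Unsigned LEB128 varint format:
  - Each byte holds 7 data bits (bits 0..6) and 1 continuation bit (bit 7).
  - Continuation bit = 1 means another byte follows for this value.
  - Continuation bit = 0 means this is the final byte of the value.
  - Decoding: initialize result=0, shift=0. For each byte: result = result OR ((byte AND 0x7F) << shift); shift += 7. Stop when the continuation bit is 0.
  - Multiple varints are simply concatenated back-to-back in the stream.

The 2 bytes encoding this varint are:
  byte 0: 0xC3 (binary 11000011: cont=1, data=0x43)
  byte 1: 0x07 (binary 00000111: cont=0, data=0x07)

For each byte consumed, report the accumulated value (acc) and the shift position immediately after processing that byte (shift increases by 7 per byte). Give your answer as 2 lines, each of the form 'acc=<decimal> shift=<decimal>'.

byte 0=0xC3: payload=0x43=67, contrib = 67<<0 = 67; acc -> 67, shift -> 7
byte 1=0x07: payload=0x07=7, contrib = 7<<7 = 896; acc -> 963, shift -> 14

Answer: acc=67 shift=7
acc=963 shift=14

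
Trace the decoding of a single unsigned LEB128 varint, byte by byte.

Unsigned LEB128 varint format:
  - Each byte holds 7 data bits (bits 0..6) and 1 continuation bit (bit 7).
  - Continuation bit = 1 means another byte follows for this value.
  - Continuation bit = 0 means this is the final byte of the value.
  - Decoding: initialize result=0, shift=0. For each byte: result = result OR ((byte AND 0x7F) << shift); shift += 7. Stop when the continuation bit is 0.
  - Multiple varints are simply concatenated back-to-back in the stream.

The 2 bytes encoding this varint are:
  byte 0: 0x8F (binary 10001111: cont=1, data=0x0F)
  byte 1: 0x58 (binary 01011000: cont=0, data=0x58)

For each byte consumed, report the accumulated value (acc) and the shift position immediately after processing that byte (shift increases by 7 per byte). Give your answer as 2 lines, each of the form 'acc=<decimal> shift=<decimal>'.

Answer: acc=15 shift=7
acc=11279 shift=14

Derivation:
byte 0=0x8F: payload=0x0F=15, contrib = 15<<0 = 15; acc -> 15, shift -> 7
byte 1=0x58: payload=0x58=88, contrib = 88<<7 = 11264; acc -> 11279, shift -> 14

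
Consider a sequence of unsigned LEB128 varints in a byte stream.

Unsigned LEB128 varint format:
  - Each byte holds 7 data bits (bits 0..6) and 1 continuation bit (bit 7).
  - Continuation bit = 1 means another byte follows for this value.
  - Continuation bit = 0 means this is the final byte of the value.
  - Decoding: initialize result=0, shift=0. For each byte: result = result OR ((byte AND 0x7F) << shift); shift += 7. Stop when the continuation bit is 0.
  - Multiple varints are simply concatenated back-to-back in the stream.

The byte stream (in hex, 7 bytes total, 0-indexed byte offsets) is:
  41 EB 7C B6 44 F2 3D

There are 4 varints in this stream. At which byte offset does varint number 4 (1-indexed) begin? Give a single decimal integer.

  byte[0]=0x41 cont=0 payload=0x41=65: acc |= 65<<0 -> acc=65 shift=7 [end]
Varint 1: bytes[0:1] = 41 -> value 65 (1 byte(s))
  byte[1]=0xEB cont=1 payload=0x6B=107: acc |= 107<<0 -> acc=107 shift=7
  byte[2]=0x7C cont=0 payload=0x7C=124: acc |= 124<<7 -> acc=15979 shift=14 [end]
Varint 2: bytes[1:3] = EB 7C -> value 15979 (2 byte(s))
  byte[3]=0xB6 cont=1 payload=0x36=54: acc |= 54<<0 -> acc=54 shift=7
  byte[4]=0x44 cont=0 payload=0x44=68: acc |= 68<<7 -> acc=8758 shift=14 [end]
Varint 3: bytes[3:5] = B6 44 -> value 8758 (2 byte(s))
  byte[5]=0xF2 cont=1 payload=0x72=114: acc |= 114<<0 -> acc=114 shift=7
  byte[6]=0x3D cont=0 payload=0x3D=61: acc |= 61<<7 -> acc=7922 shift=14 [end]
Varint 4: bytes[5:7] = F2 3D -> value 7922 (2 byte(s))

Answer: 5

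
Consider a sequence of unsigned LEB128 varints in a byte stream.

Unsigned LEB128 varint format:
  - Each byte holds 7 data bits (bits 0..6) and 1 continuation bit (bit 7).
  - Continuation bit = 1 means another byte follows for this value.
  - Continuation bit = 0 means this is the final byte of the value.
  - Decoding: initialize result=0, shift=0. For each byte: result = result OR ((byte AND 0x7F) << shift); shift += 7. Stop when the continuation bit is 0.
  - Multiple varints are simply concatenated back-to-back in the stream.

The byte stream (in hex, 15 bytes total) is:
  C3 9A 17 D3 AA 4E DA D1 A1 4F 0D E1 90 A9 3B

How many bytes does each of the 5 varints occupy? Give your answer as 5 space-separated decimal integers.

Answer: 3 3 4 1 4

Derivation:
  byte[0]=0xC3 cont=1 payload=0x43=67: acc |= 67<<0 -> acc=67 shift=7
  byte[1]=0x9A cont=1 payload=0x1A=26: acc |= 26<<7 -> acc=3395 shift=14
  byte[2]=0x17 cont=0 payload=0x17=23: acc |= 23<<14 -> acc=380227 shift=21 [end]
Varint 1: bytes[0:3] = C3 9A 17 -> value 380227 (3 byte(s))
  byte[3]=0xD3 cont=1 payload=0x53=83: acc |= 83<<0 -> acc=83 shift=7
  byte[4]=0xAA cont=1 payload=0x2A=42: acc |= 42<<7 -> acc=5459 shift=14
  byte[5]=0x4E cont=0 payload=0x4E=78: acc |= 78<<14 -> acc=1283411 shift=21 [end]
Varint 2: bytes[3:6] = D3 AA 4E -> value 1283411 (3 byte(s))
  byte[6]=0xDA cont=1 payload=0x5A=90: acc |= 90<<0 -> acc=90 shift=7
  byte[7]=0xD1 cont=1 payload=0x51=81: acc |= 81<<7 -> acc=10458 shift=14
  byte[8]=0xA1 cont=1 payload=0x21=33: acc |= 33<<14 -> acc=551130 shift=21
  byte[9]=0x4F cont=0 payload=0x4F=79: acc |= 79<<21 -> acc=166226138 shift=28 [end]
Varint 3: bytes[6:10] = DA D1 A1 4F -> value 166226138 (4 byte(s))
  byte[10]=0x0D cont=0 payload=0x0D=13: acc |= 13<<0 -> acc=13 shift=7 [end]
Varint 4: bytes[10:11] = 0D -> value 13 (1 byte(s))
  byte[11]=0xE1 cont=1 payload=0x61=97: acc |= 97<<0 -> acc=97 shift=7
  byte[12]=0x90 cont=1 payload=0x10=16: acc |= 16<<7 -> acc=2145 shift=14
  byte[13]=0xA9 cont=1 payload=0x29=41: acc |= 41<<14 -> acc=673889 shift=21
  byte[14]=0x3B cont=0 payload=0x3B=59: acc |= 59<<21 -> acc=124405857 shift=28 [end]
Varint 5: bytes[11:15] = E1 90 A9 3B -> value 124405857 (4 byte(s))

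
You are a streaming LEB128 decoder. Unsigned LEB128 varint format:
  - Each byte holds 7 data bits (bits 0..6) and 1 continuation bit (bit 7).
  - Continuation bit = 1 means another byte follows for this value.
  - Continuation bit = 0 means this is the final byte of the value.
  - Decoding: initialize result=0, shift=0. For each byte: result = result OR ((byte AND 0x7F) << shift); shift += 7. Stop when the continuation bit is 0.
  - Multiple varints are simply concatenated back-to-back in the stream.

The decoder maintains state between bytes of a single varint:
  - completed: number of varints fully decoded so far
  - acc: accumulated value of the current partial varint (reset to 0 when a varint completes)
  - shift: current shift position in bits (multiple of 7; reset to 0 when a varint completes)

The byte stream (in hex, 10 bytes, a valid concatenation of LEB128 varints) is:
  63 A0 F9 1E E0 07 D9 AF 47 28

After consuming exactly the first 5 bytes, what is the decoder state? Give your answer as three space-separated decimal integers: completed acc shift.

Answer: 2 96 7

Derivation:
byte[0]=0x63 cont=0 payload=0x63: varint #1 complete (value=99); reset -> completed=1 acc=0 shift=0
byte[1]=0xA0 cont=1 payload=0x20: acc |= 32<<0 -> completed=1 acc=32 shift=7
byte[2]=0xF9 cont=1 payload=0x79: acc |= 121<<7 -> completed=1 acc=15520 shift=14
byte[3]=0x1E cont=0 payload=0x1E: varint #2 complete (value=507040); reset -> completed=2 acc=0 shift=0
byte[4]=0xE0 cont=1 payload=0x60: acc |= 96<<0 -> completed=2 acc=96 shift=7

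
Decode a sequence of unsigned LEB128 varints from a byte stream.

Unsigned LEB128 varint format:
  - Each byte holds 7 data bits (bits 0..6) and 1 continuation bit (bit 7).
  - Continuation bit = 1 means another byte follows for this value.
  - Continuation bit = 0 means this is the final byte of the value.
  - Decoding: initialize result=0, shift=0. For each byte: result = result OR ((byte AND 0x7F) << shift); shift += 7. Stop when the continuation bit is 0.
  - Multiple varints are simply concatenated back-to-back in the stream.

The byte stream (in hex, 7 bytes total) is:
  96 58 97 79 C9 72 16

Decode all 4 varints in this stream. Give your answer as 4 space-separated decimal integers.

  byte[0]=0x96 cont=1 payload=0x16=22: acc |= 22<<0 -> acc=22 shift=7
  byte[1]=0x58 cont=0 payload=0x58=88: acc |= 88<<7 -> acc=11286 shift=14 [end]
Varint 1: bytes[0:2] = 96 58 -> value 11286 (2 byte(s))
  byte[2]=0x97 cont=1 payload=0x17=23: acc |= 23<<0 -> acc=23 shift=7
  byte[3]=0x79 cont=0 payload=0x79=121: acc |= 121<<7 -> acc=15511 shift=14 [end]
Varint 2: bytes[2:4] = 97 79 -> value 15511 (2 byte(s))
  byte[4]=0xC9 cont=1 payload=0x49=73: acc |= 73<<0 -> acc=73 shift=7
  byte[5]=0x72 cont=0 payload=0x72=114: acc |= 114<<7 -> acc=14665 shift=14 [end]
Varint 3: bytes[4:6] = C9 72 -> value 14665 (2 byte(s))
  byte[6]=0x16 cont=0 payload=0x16=22: acc |= 22<<0 -> acc=22 shift=7 [end]
Varint 4: bytes[6:7] = 16 -> value 22 (1 byte(s))

Answer: 11286 15511 14665 22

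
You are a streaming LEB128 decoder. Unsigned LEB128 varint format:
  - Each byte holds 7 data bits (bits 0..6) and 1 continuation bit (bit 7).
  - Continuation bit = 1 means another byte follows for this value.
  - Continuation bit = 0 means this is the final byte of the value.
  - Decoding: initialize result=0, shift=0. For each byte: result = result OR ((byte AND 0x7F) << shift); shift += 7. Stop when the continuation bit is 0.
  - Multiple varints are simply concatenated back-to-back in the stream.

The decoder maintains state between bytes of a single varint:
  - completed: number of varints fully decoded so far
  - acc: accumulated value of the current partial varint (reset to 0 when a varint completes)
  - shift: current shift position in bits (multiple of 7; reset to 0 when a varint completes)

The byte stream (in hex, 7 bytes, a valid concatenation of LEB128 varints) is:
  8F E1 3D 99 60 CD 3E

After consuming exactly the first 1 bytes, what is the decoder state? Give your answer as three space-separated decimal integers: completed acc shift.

byte[0]=0x8F cont=1 payload=0x0F: acc |= 15<<0 -> completed=0 acc=15 shift=7

Answer: 0 15 7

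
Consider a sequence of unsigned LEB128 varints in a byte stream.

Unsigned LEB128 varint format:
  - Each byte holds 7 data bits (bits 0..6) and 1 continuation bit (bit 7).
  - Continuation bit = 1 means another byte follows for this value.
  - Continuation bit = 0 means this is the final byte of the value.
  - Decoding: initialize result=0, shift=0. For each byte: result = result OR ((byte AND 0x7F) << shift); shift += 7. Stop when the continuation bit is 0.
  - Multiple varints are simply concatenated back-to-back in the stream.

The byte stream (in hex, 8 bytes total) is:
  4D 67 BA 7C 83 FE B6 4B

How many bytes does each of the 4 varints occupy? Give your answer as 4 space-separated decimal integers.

  byte[0]=0x4D cont=0 payload=0x4D=77: acc |= 77<<0 -> acc=77 shift=7 [end]
Varint 1: bytes[0:1] = 4D -> value 77 (1 byte(s))
  byte[1]=0x67 cont=0 payload=0x67=103: acc |= 103<<0 -> acc=103 shift=7 [end]
Varint 2: bytes[1:2] = 67 -> value 103 (1 byte(s))
  byte[2]=0xBA cont=1 payload=0x3A=58: acc |= 58<<0 -> acc=58 shift=7
  byte[3]=0x7C cont=0 payload=0x7C=124: acc |= 124<<7 -> acc=15930 shift=14 [end]
Varint 3: bytes[2:4] = BA 7C -> value 15930 (2 byte(s))
  byte[4]=0x83 cont=1 payload=0x03=3: acc |= 3<<0 -> acc=3 shift=7
  byte[5]=0xFE cont=1 payload=0x7E=126: acc |= 126<<7 -> acc=16131 shift=14
  byte[6]=0xB6 cont=1 payload=0x36=54: acc |= 54<<14 -> acc=900867 shift=21
  byte[7]=0x4B cont=0 payload=0x4B=75: acc |= 75<<21 -> acc=158187267 shift=28 [end]
Varint 4: bytes[4:8] = 83 FE B6 4B -> value 158187267 (4 byte(s))

Answer: 1 1 2 4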